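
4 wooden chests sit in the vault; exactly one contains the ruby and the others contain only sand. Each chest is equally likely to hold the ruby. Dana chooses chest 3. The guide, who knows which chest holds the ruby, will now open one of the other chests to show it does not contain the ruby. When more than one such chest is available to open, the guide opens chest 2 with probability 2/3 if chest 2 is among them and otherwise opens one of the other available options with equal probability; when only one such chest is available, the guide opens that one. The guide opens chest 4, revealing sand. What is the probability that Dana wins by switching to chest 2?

1/2

Consider each possible location of the ruby in turn.
If it is in chest 1 (prior 1/4): chest 2 is available but not opened, probability 1/3; weight (1/4)·(1/3) = 1/12.
If it is in chest 2 (prior 1/4): chest 2 holds the prize so is unavailable; the guide chooses uniformly among the 2 others, probability 1/2; weight (1/4)·(1/2) = 1/8.
If it is in chest 3 (prior 1/4): chest 2 is available but not opened; chest 4 gets probability (1 − 2/3)/2 = 1/6; weight (1/4)·(1/6) = 1/24.
If it is in chest 4 (prior 1/4): the guide opened chest 4, so this case is ruled out; weight (1/4)·0 = 0.
The weights sum to 1/4.
So P(the ruby in chest 2 | the guide opened chest 4) = (1/8) / (1/4) = 1/2.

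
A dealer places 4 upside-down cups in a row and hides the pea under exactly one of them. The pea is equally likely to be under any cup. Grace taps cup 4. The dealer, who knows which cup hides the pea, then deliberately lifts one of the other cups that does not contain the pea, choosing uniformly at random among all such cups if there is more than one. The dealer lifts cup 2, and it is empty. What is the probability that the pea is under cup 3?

3/8

Condition on the true location of the pea.
If it is under either of cups 1 and 3 (prior 1/4 each): the dealer has 2 equally likely choices, so probability 1/2; weight (1/4)·(1/2) = 1/8 each.
If it is under cup 2 (prior 1/4): the dealer opened cup 2, so this case is ruled out; weight (1/4)·0 = 0.
If it is under cup 4 (prior 1/4): the dealer has 3 equally likely choices, so probability 1/3; weight (1/4)·(1/3) = 1/12.
The weights sum to 1/3.
So P(the pea under cup 3 | the dealer opened cup 2) = (1/8) / (1/3) = 3/8.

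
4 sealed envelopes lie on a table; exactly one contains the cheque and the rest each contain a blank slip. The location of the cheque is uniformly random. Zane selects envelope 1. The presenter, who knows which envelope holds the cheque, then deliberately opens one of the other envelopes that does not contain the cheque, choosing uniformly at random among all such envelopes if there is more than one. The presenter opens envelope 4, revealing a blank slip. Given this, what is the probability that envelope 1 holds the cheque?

Apply Bayes' rule, conditioning on where the cheque actually is.
If it is in envelope 1 (prior 1/4): the presenter has 3 equally likely choices, so probability 1/3; weight (1/4)·(1/3) = 1/12.
If it is in either of envelopes 2 and 3 (prior 1/4 each): the presenter has 2 equally likely choices, so probability 1/2; weight (1/4)·(1/2) = 1/8 each.
If it is in envelope 4 (prior 1/4): the presenter opened envelope 4, so this case is ruled out; weight (1/4)·0 = 0.
The weights sum to 1/3.
So P(the cheque in envelope 1 | the presenter opened envelope 4) = (1/12) / (1/3) = 1/4.

1/4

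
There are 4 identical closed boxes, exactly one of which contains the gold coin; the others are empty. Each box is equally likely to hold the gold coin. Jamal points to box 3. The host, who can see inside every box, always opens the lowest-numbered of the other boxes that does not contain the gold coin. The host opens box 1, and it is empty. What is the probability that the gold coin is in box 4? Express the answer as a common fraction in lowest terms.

1/3

Apply Bayes' rule, conditioning on where the gold coin actually is.
If it is in box 1 (prior 1/4): the host opened box 1, so this case is ruled out; weight (1/4)·0 = 0.
If it is in any of boxes 2, 3, and 4 (prior 1/4 each): box 1 is the lowest-numbered option available, probability 1; weight (1/4)·1 = 1/4 each.
The weights sum to 3/4.
So P(the gold coin in box 4 | the host opened box 1) = (1/4) / (3/4) = 1/3.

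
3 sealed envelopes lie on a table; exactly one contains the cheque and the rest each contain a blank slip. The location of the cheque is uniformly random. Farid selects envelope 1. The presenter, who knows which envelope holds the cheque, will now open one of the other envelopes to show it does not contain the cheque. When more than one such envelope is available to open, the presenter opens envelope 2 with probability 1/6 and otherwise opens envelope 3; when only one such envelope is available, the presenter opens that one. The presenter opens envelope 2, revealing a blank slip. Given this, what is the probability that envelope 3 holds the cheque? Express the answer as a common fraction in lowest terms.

6/7

Condition on the true location of the cheque.
If it is in envelope 1 (prior 1/3): envelope 2 is available, opened with probability 1/6; weight (1/3)·(1/6) = 1/18.
If it is in envelope 2 (prior 1/3): the presenter opened envelope 2, so this case is ruled out; weight (1/3)·0 = 0.
If it is in envelope 3 (prior 1/3): only envelope 2 is available, probability 1; weight (1/3)·1 = 1/3.
The weights sum to 7/18.
So P(the cheque in envelope 3 | the presenter opened envelope 2) = (1/3) / (7/18) = 6/7.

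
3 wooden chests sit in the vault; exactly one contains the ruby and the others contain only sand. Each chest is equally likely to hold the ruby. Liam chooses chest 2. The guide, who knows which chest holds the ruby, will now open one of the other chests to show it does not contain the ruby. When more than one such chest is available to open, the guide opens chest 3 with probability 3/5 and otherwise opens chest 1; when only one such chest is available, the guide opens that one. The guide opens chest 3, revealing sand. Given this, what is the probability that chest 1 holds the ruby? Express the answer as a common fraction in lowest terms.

5/8

Condition on the true location of the ruby.
If it is in chest 1 (prior 1/3): only chest 3 is available, probability 1; weight (1/3)·1 = 1/3.
If it is in chest 2 (prior 1/3): chest 3 is available, opened with probability 3/5; weight (1/3)·(3/5) = 1/5.
If it is in chest 3 (prior 1/3): the guide opened chest 3, so this case is ruled out; weight (1/3)·0 = 0.
The weights sum to 8/15.
So P(the ruby in chest 1 | the guide opened chest 3) = (1/3) / (8/15) = 5/8.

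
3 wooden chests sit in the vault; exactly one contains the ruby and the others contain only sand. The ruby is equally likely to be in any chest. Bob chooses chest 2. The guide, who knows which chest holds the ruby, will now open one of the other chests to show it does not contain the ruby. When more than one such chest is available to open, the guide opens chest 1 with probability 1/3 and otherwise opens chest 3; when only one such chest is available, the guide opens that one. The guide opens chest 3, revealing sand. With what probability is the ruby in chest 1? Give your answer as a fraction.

3/5

Condition on the true location of the ruby.
If it is in chest 1 (prior 1/3): only chest 3 is available, probability 1; weight (1/3)·1 = 1/3.
If it is in chest 2 (prior 1/3): chest 1 is available but not opened, probability 2/3; weight (1/3)·(2/3) = 2/9.
If it is in chest 3 (prior 1/3): the guide opened chest 3, so this case is ruled out; weight (1/3)·0 = 0.
The weights sum to 5/9.
So P(the ruby in chest 1 | the guide opened chest 3) = (1/3) / (5/9) = 3/5.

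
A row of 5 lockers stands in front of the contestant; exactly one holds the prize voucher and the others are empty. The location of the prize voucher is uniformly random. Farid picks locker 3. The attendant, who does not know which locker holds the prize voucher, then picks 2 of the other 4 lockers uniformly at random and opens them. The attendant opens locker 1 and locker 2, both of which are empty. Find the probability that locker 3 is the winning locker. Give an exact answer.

1/3

Apply Bayes' rule, conditioning on where the prize voucher actually is.
If it is in either of lockers 1 and 2 (prior 1/5 each): that locker was opened and seen not to hold the prize — ruled out; weight (1/5)·0 = 0 each.
If it is in any of lockers 3, 4, and 5 (prior 1/5 each): the attendant picks exactly this set with probability 1/6 regardless, and none is the prize; weight (1/5)·(1/6) = 1/30 each.
The weights sum to 1/10.
So P(the prize voucher in locker 3 | the attendant opened locker 1 and locker 2) = (1/30) / (1/10) = 1/3.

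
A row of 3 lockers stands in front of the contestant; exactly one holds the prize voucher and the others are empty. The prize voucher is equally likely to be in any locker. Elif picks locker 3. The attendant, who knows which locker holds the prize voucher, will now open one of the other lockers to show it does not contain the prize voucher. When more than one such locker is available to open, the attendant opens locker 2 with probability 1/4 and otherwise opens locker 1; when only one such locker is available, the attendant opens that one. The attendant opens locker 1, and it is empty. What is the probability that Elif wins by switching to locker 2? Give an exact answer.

Consider each possible location of the prize voucher in turn.
If it is in locker 1 (prior 1/3): the attendant opened locker 1, so this case is ruled out; weight (1/3)·0 = 0.
If it is in locker 2 (prior 1/3): only locker 1 is available, probability 1; weight (1/3)·1 = 1/3.
If it is in locker 3 (prior 1/3): locker 2 is available but not opened, probability 3/4; weight (1/3)·(3/4) = 1/4.
The weights sum to 7/12.
So P(the prize voucher in locker 2 | the attendant opened locker 1) = (1/3) / (7/12) = 4/7.

4/7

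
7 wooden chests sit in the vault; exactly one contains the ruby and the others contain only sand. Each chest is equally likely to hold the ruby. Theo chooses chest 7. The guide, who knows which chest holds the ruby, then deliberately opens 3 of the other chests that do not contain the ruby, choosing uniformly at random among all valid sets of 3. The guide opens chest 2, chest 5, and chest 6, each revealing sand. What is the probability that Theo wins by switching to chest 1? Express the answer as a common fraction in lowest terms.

2/7

Apply Bayes' rule, conditioning on where the ruby actually is.
If it is in any of chests 1, 3, and 4 (prior 1/7 each): the guide has 10 equally likely choices, so probability 1/10; weight (1/7)·(1/10) = 1/70 each.
If it is in any of chests 2, 5, and 6 (prior 1/7 each): that chest was opened and seen not to hold the prize — ruled out; weight (1/7)·0 = 0 each.
If it is in chest 7 (prior 1/7): the guide has 20 equally likely choices, so probability 1/20; weight (1/7)·(1/20) = 1/140.
The weights sum to 1/20.
So P(the ruby in chest 1 | the guide opened chest 2, chest 5, and chest 6) = (1/70) / (1/20) = 2/7.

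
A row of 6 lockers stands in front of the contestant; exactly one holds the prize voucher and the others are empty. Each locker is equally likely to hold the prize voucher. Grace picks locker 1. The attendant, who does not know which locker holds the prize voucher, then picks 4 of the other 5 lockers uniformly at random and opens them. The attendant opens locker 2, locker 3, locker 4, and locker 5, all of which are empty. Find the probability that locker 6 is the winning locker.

1/2

Because the attendant chose which lockers to open without knowing where the prize voucher is, the choice is independent of the prize location. Learning that none of the 4 opened lockers holds the prize voucher simply rules out those 4 locations and leaves the remaining 2 lockers still equally likely by symmetry.
So P(the prize voucher in locker 6) = 1/2.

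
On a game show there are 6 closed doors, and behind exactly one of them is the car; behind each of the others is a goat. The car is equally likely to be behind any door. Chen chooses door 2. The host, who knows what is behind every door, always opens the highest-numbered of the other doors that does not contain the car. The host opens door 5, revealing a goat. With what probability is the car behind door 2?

Condition on the true location of the car.
If it is behind any of doors 1, 2, 3, and 4 (prior 1/6 each): the host would have opened door 6 instead, probability 0; weight (1/6)·0 = 0 each.
If it is behind door 5 (prior 1/6): the host opened door 5, so this case is ruled out; weight (1/6)·0 = 0.
If it is behind door 6 (prior 1/6): door 5 is the highest-numbered option available, probability 1; weight (1/6)·1 = 1/6.
The weights sum to 1/6.
So P(the car behind door 2 | the host opened door 5) = 0 / (1/6) = 0.

0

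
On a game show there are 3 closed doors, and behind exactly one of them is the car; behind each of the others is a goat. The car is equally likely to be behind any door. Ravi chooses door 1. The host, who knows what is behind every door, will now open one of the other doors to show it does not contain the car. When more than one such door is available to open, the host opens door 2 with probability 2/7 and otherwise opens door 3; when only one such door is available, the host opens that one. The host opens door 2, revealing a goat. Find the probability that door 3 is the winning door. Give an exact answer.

7/9

Consider each possible location of the car in turn.
If it is behind door 1 (prior 1/3): door 2 is available, opened with probability 2/7; weight (1/3)·(2/7) = 2/21.
If it is behind door 2 (prior 1/3): the host opened door 2, so this case is ruled out; weight (1/3)·0 = 0.
If it is behind door 3 (prior 1/3): only door 2 is available, probability 1; weight (1/3)·1 = 1/3.
The weights sum to 3/7.
So P(the car behind door 3 | the host opened door 2) = (1/3) / (3/7) = 7/9.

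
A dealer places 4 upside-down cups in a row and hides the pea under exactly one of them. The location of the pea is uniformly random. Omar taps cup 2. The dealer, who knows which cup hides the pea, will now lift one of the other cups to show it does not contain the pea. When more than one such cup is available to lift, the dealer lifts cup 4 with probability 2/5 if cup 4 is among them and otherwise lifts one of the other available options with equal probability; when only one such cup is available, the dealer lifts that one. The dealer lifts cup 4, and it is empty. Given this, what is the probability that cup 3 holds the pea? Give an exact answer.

Consider each possible location of the pea in turn.
If it is under any of cups 1, 2, and 3 (prior 1/4 each): cup 4 is available, opened with probability 2/5; weight (1/4)·(2/5) = 1/10 each.
If it is under cup 4 (prior 1/4): the dealer opened cup 4, so this case is ruled out; weight (1/4)·0 = 0.
The weights sum to 3/10.
So P(the pea under cup 3 | the dealer opened cup 4) = (1/10) / (3/10) = 1/3.

1/3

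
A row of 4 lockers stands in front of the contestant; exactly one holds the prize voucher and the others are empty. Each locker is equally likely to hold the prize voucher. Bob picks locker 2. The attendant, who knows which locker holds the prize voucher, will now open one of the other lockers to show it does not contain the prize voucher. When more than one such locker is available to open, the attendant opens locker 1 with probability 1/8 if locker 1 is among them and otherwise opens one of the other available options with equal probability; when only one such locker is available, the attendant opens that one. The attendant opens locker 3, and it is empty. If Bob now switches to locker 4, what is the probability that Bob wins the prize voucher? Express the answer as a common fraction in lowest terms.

Condition on the true location of the prize voucher.
If it is in locker 1 (prior 1/4): locker 1 holds the prize so is unavailable; the attendant chooses uniformly among the 2 others, probability 1/2; weight (1/4)·(1/2) = 1/8.
If it is in locker 2 (prior 1/4): locker 1 is available but not opened; locker 3 gets probability (1 − 1/8)/2 = 7/16; weight (1/4)·(7/16) = 7/64.
If it is in locker 3 (prior 1/4): the attendant opened locker 3, so this case is ruled out; weight (1/4)·0 = 0.
If it is in locker 4 (prior 1/4): locker 1 is available but not opened, probability 7/8; weight (1/4)·(7/8) = 7/32.
The weights sum to 29/64.
So P(the prize voucher in locker 4 | the attendant opened locker 3) = (7/32) / (29/64) = 14/29.

14/29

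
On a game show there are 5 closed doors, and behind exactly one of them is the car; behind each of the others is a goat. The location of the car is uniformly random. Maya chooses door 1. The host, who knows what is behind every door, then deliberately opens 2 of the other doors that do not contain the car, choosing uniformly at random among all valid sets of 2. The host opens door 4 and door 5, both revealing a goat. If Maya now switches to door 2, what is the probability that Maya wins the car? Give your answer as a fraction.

2/5

Apply Bayes' rule, conditioning on where the car actually is.
If it is behind door 1 (prior 1/5): the host has 6 equally likely choices, so probability 1/6; weight (1/5)·(1/6) = 1/30.
If it is behind either of doors 2 and 3 (prior 1/5 each): the host has 3 equally likely choices, so probability 1/3; weight (1/5)·(1/3) = 1/15 each.
If it is behind either of doors 4 and 5 (prior 1/5 each): that door was opened and seen not to hold the prize — ruled out; weight (1/5)·0 = 0 each.
The weights sum to 1/6.
So P(the car behind door 2 | the host opened door 4 and door 5) = (1/15) / (1/6) = 2/5.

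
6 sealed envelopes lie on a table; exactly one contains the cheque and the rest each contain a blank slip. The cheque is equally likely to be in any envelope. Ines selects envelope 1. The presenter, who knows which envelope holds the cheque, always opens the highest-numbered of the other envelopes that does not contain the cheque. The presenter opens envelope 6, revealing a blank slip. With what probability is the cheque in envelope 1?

1/5

Apply Bayes' rule, conditioning on where the cheque actually is.
If it is in any of envelopes 1, 2, 3, 4, and 5 (prior 1/6 each): envelope 6 is the highest-numbered option available, probability 1; weight (1/6)·1 = 1/6 each.
If it is in envelope 6 (prior 1/6): the presenter opened envelope 6, so this case is ruled out; weight (1/6)·0 = 0.
The weights sum to 5/6.
So P(the cheque in envelope 1 | the presenter opened envelope 6) = (1/6) / (5/6) = 1/5.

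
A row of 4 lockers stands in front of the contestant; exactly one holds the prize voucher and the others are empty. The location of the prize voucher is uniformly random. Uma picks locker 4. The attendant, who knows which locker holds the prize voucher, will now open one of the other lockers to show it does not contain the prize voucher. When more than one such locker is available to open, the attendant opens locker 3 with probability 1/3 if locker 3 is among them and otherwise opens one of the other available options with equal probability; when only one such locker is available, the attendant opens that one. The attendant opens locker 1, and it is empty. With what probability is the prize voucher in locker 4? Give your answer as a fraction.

Consider each possible location of the prize voucher in turn.
If it is in locker 1 (prior 1/4): the attendant opened locker 1, so this case is ruled out; weight (1/4)·0 = 0.
If it is in locker 2 (prior 1/4): locker 3 is available but not opened, probability 2/3; weight (1/4)·(2/3) = 1/6.
If it is in locker 3 (prior 1/4): locker 3 holds the prize so is unavailable; the attendant chooses uniformly among the 2 others, probability 1/2; weight (1/4)·(1/2) = 1/8.
If it is in locker 4 (prior 1/4): locker 3 is available but not opened; locker 1 gets probability (1 − 1/3)/2 = 1/3; weight (1/4)·(1/3) = 1/12.
The weights sum to 3/8.
So P(the prize voucher in locker 4 | the attendant opened locker 1) = (1/12) / (3/8) = 2/9.

2/9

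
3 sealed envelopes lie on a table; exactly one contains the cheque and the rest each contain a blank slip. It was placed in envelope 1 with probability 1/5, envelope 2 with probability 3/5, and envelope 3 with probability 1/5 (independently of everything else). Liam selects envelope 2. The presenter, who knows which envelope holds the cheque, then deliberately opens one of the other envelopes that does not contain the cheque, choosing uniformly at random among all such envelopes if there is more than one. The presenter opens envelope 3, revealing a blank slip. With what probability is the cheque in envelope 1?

Condition on the true location of the cheque.
If it is in envelope 1 (prior 1/5): the presenter has no choice, probability 1; weight (1/5)·1 = 1/5.
If it is in envelope 2 (prior 3/5): the presenter has 2 equally likely choices, so probability 1/2; weight (3/5)·(1/2) = 3/10.
If it is in envelope 3 (prior 1/5): the presenter opened envelope 3, so this case is ruled out; weight (1/5)·0 = 0.
The weights sum to 1/2.
So P(the cheque in envelope 1 | the presenter opened envelope 3) = (1/5) / (1/2) = 2/5.

2/5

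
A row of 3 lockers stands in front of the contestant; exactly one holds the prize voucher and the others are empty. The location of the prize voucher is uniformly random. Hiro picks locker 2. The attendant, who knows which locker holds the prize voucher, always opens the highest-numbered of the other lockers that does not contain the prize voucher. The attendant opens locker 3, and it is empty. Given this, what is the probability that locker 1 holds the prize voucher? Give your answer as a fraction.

1/2

Consider each possible location of the prize voucher in turn.
If it is in either of lockers 1 and 2 (prior 1/3 each): locker 3 is the highest-numbered option available, probability 1; weight (1/3)·1 = 1/3 each.
If it is in locker 3 (prior 1/3): the attendant opened locker 3, so this case is ruled out; weight (1/3)·0 = 0.
The weights sum to 2/3.
So P(the prize voucher in locker 1 | the attendant opened locker 3) = (1/3) / (2/3) = 1/2.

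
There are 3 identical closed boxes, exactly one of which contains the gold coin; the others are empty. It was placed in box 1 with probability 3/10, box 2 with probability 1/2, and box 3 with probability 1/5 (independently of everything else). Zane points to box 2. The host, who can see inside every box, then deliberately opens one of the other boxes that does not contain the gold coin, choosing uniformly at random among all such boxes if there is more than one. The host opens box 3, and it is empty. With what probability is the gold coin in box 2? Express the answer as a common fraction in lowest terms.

5/11

Consider each possible location of the gold coin in turn.
If it is in box 1 (prior 3/10): the host has no choice, probability 1; weight (3/10)·1 = 3/10.
If it is in box 2 (prior 1/2): the host has 2 equally likely choices, so probability 1/2; weight (1/2)·(1/2) = 1/4.
If it is in box 3 (prior 1/5): the host opened box 3, so this case is ruled out; weight (1/5)·0 = 0.
The weights sum to 11/20.
So P(the gold coin in box 2 | the host opened box 3) = (1/4) / (11/20) = 5/11.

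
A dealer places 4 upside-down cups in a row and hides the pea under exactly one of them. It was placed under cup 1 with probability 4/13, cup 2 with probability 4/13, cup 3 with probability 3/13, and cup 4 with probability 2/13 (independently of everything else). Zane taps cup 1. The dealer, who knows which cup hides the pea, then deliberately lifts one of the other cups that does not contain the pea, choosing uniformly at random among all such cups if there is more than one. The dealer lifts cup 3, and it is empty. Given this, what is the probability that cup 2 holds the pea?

6/13

Apply Bayes' rule, conditioning on where the pea actually is.
If it is under cup 1 (prior 4/13): the dealer has 3 equally likely choices, so probability 1/3; weight (4/13)·(1/3) = 4/39.
If it is under cup 2 (prior 4/13): the dealer has 2 equally likely choices, so probability 1/2; weight (4/13)·(1/2) = 2/13.
If it is under cup 3 (prior 3/13): the dealer opened cup 3, so this case is ruled out; weight (3/13)·0 = 0.
If it is under cup 4 (prior 2/13): the dealer has 2 equally likely choices, so probability 1/2; weight (2/13)·(1/2) = 1/13.
The weights sum to 1/3.
So P(the pea under cup 2 | the dealer opened cup 3) = (2/13) / (1/3) = 6/13.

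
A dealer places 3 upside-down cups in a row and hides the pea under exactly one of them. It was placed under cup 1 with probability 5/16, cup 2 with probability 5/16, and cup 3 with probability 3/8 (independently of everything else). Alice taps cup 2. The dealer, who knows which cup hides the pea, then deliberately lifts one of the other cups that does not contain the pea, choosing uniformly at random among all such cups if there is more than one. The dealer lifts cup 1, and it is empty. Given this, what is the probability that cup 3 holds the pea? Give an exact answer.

12/17

Condition on the true location of the pea.
If it is under cup 1 (prior 5/16): the dealer opened cup 1, so this case is ruled out; weight (5/16)·0 = 0.
If it is under cup 2 (prior 5/16): the dealer has 2 equally likely choices, so probability 1/2; weight (5/16)·(1/2) = 5/32.
If it is under cup 3 (prior 3/8): the dealer has no choice, probability 1; weight (3/8)·1 = 3/8.
The weights sum to 17/32.
So P(the pea under cup 3 | the dealer opened cup 1) = (3/8) / (17/32) = 12/17.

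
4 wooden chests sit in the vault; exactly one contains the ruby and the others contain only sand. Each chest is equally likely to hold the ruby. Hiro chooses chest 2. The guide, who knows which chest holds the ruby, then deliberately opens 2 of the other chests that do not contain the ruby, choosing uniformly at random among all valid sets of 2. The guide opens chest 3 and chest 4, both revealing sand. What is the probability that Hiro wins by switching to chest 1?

3/4

Apply Bayes' rule, conditioning on where the ruby actually is.
If it is in chest 1 (prior 1/4): the guide has no choice, probability 1; weight (1/4)·1 = 1/4.
If it is in chest 2 (prior 1/4): the guide has 3 equally likely choices, so probability 1/3; weight (1/4)·(1/3) = 1/12.
If it is in either of chests 3 and 4 (prior 1/4 each): that chest was opened and seen not to hold the prize — ruled out; weight (1/4)·0 = 0 each.
The weights sum to 1/3.
So P(the ruby in chest 1 | the guide opened chest 3 and chest 4) = (1/4) / (1/3) = 3/4.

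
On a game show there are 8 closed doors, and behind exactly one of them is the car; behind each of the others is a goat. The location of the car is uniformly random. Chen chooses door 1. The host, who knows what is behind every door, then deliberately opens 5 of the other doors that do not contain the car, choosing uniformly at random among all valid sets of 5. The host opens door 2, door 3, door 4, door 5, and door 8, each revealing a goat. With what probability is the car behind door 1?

1/8

Condition on the true location of the car.
If it is behind door 1 (prior 1/8): the host has 21 equally likely choices, so probability 1/21; weight (1/8)·(1/21) = 1/168.
If it is behind any of doors 2, 3, 4, 5, and 8 (prior 1/8 each): that door was opened and seen not to hold the prize — ruled out; weight (1/8)·0 = 0 each.
If it is behind either of doors 6 and 7 (prior 1/8 each): the host has 6 equally likely choices, so probability 1/6; weight (1/8)·(1/6) = 1/48 each.
The weights sum to 1/21.
So P(the car behind door 1 | the host opened door 2, door 3, door 4, door 5, and door 8) = (1/168) / (1/21) = 1/8.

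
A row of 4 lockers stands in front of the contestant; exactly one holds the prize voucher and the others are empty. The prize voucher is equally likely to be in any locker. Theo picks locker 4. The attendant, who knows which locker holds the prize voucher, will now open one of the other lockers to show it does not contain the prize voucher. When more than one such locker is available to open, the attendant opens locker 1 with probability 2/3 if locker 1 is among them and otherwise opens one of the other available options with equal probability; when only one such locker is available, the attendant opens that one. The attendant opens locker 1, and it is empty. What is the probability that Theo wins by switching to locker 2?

Apply Bayes' rule, conditioning on where the prize voucher actually is.
If it is in locker 1 (prior 1/4): the attendant opened locker 1, so this case is ruled out; weight (1/4)·0 = 0.
If it is in any of lockers 2, 3, and 4 (prior 1/4 each): locker 1 is available, opened with probability 2/3; weight (1/4)·(2/3) = 1/6 each.
The weights sum to 1/2.
So P(the prize voucher in locker 2 | the attendant opened locker 1) = (1/6) / (1/2) = 1/3.

1/3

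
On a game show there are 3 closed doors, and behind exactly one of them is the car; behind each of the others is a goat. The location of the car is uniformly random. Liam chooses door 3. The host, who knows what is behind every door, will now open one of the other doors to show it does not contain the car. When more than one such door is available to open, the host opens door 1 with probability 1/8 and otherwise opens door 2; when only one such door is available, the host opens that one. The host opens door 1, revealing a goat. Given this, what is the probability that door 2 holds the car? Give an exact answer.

Condition on the true location of the car.
If it is behind door 1 (prior 1/3): the host opened door 1, so this case is ruled out; weight (1/3)·0 = 0.
If it is behind door 2 (prior 1/3): only door 1 is available, probability 1; weight (1/3)·1 = 1/3.
If it is behind door 3 (prior 1/3): door 1 is available, opened with probability 1/8; weight (1/3)·(1/8) = 1/24.
The weights sum to 3/8.
So P(the car behind door 2 | the host opened door 1) = (1/3) / (3/8) = 8/9.

8/9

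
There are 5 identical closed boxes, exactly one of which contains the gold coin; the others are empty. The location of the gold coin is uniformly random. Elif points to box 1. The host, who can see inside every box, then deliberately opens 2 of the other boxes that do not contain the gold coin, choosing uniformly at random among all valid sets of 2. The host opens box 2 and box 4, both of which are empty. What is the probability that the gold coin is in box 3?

Apply Bayes' rule, conditioning on where the gold coin actually is.
If it is in box 1 (prior 1/5): the host has 6 equally likely choices, so probability 1/6; weight (1/5)·(1/6) = 1/30.
If it is in either of boxes 2 and 4 (prior 1/5 each): that box was opened and seen not to hold the prize — ruled out; weight (1/5)·0 = 0 each.
If it is in either of boxes 3 and 5 (prior 1/5 each): the host has 3 equally likely choices, so probability 1/3; weight (1/5)·(1/3) = 1/15 each.
The weights sum to 1/6.
So P(the gold coin in box 3 | the host opened box 2 and box 4) = (1/15) / (1/6) = 2/5.

2/5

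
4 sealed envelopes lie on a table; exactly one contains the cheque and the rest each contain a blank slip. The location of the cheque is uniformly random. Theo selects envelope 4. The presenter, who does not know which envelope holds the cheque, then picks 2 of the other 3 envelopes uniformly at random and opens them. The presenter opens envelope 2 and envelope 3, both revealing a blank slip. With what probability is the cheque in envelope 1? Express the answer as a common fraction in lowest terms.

Condition on the true location of the cheque.
If it is in either of envelopes 1 and 4 (prior 1/4 each): the presenter picks exactly this set with probability 1/3 regardless, and none is the prize; weight (1/4)·(1/3) = 1/12 each.
If it is in either of envelopes 2 and 3 (prior 1/4 each): that envelope was opened and seen not to hold the prize — ruled out; weight (1/4)·0 = 0 each.
The weights sum to 1/6.
So P(the cheque in envelope 1 | the presenter opened envelope 2 and envelope 3) = (1/12) / (1/6) = 1/2.

1/2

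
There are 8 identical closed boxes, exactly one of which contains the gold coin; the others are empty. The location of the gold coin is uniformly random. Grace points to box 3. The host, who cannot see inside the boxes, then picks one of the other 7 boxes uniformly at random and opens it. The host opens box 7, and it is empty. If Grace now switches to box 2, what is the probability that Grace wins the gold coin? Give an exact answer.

1/7

Condition on the true location of the gold coin.
If it is in any of boxes 1, 2, 3, 4, 5, 6, and 8 (prior 1/8 each): the host picks box 7 with probability 1/7 regardless, and it is not the prize; weight (1/8)·(1/7) = 1/56 each.
If it is in box 7 (prior 1/8): the host opened box 7, so this case is ruled out; weight (1/8)·0 = 0.
The weights sum to 1/8.
So P(the gold coin in box 2 | the host opened box 7) = (1/56) / (1/8) = 1/7.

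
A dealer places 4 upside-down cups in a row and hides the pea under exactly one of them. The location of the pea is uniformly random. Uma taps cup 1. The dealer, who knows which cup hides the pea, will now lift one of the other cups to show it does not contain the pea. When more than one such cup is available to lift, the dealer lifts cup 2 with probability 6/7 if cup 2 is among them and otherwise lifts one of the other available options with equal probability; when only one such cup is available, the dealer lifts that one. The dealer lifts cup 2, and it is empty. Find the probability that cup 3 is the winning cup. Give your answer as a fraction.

Consider each possible location of the pea in turn.
If it is under any of cups 1, 3, and 4 (prior 1/4 each): cup 2 is available, opened with probability 6/7; weight (1/4)·(6/7) = 3/14 each.
If it is under cup 2 (prior 1/4): the dealer opened cup 2, so this case is ruled out; weight (1/4)·0 = 0.
The weights sum to 9/14.
So P(the pea under cup 3 | the dealer opened cup 2) = (3/14) / (9/14) = 1/3.

1/3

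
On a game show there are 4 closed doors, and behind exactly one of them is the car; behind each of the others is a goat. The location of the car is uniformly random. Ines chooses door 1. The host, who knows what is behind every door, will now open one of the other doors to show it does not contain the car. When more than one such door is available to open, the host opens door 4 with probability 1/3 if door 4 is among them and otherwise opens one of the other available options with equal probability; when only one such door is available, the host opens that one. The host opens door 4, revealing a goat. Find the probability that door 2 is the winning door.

1/3

Consider each possible location of the car in turn.
If it is behind any of doors 1, 2, and 3 (prior 1/4 each): door 4 is available, opened with probability 1/3; weight (1/4)·(1/3) = 1/12 each.
If it is behind door 4 (prior 1/4): the host opened door 4, so this case is ruled out; weight (1/4)·0 = 0.
The weights sum to 1/4.
So P(the car behind door 2 | the host opened door 4) = (1/12) / (1/4) = 1/3.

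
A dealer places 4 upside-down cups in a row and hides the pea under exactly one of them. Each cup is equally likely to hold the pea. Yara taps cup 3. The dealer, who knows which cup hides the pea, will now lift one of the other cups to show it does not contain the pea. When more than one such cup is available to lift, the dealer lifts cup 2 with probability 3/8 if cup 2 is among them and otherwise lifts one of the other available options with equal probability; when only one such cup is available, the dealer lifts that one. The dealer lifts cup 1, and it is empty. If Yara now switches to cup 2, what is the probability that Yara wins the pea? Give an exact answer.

8/23

Condition on the true location of the pea.
If it is under cup 1 (prior 1/4): the dealer opened cup 1, so this case is ruled out; weight (1/4)·0 = 0.
If it is under cup 2 (prior 1/4): cup 2 holds the prize so is unavailable; the dealer chooses uniformly among the 2 others, probability 1/2; weight (1/4)·(1/2) = 1/8.
If it is under cup 3 (prior 1/4): cup 2 is available but not opened; cup 1 gets probability (1 − 3/8)/2 = 5/16; weight (1/4)·(5/16) = 5/64.
If it is under cup 4 (prior 1/4): cup 2 is available but not opened, probability 5/8; weight (1/4)·(5/8) = 5/32.
The weights sum to 23/64.
So P(the pea under cup 2 | the dealer opened cup 1) = (1/8) / (23/64) = 8/23.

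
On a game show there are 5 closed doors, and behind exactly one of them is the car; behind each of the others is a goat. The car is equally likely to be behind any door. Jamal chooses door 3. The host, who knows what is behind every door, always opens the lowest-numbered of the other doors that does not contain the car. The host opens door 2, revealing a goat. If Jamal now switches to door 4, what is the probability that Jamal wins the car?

Consider each possible location of the car in turn.
If it is behind door 1 (prior 1/5): door 2 is the lowest-numbered option available, probability 1; weight (1/5)·1 = 1/5.
If it is behind door 2 (prior 1/5): the host opened door 2, so this case is ruled out; weight (1/5)·0 = 0.
If it is behind any of doors 3, 4, and 5 (prior 1/5 each): the host would have opened door 1 instead, probability 0; weight (1/5)·0 = 0 each.
The weights sum to 1/5.
So P(the car behind door 4 | the host opened door 2) = 0 / (1/5) = 0.

0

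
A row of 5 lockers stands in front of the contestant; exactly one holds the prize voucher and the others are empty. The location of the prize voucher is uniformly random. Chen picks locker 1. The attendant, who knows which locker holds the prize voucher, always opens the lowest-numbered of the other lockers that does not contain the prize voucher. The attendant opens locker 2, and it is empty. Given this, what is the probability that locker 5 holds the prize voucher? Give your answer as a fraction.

1/4

Condition on the true location of the prize voucher.
If it is in any of lockers 1, 3, 4, and 5 (prior 1/5 each): locker 2 is the lowest-numbered option available, probability 1; weight (1/5)·1 = 1/5 each.
If it is in locker 2 (prior 1/5): the attendant opened locker 2, so this case is ruled out; weight (1/5)·0 = 0.
The weights sum to 4/5.
So P(the prize voucher in locker 5 | the attendant opened locker 2) = (1/5) / (4/5) = 1/4.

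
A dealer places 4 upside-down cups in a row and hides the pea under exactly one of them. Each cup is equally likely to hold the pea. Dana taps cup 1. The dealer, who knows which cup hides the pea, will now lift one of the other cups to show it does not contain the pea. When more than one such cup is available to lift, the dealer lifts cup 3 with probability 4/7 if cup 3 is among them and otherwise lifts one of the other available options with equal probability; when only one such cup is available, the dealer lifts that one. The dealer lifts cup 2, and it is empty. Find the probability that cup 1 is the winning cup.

Consider each possible location of the pea in turn.
If it is under cup 1 (prior 1/4): cup 3 is available but not opened; cup 2 gets probability (1 − 4/7)/2 = 3/14; weight (1/4)·(3/14) = 3/56.
If it is under cup 2 (prior 1/4): the dealer opened cup 2, so this case is ruled out; weight (1/4)·0 = 0.
If it is under cup 3 (prior 1/4): cup 3 holds the prize so is unavailable; the dealer chooses uniformly among the 2 others, probability 1/2; weight (1/4)·(1/2) = 1/8.
If it is under cup 4 (prior 1/4): cup 3 is available but not opened, probability 3/7; weight (1/4)·(3/7) = 3/28.
The weights sum to 2/7.
So P(the pea under cup 1 | the dealer opened cup 2) = (3/56) / (2/7) = 3/16.

3/16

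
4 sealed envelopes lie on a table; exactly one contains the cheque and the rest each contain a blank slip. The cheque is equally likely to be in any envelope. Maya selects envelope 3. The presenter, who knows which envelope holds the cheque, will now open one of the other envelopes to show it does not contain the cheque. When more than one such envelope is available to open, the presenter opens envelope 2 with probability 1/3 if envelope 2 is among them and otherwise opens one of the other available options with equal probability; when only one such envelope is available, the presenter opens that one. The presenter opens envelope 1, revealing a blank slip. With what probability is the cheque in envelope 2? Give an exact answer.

1/3

Consider each possible location of the cheque in turn.
If it is in envelope 1 (prior 1/4): the presenter opened envelope 1, so this case is ruled out; weight (1/4)·0 = 0.
If it is in envelope 2 (prior 1/4): envelope 2 holds the prize so is unavailable; the presenter chooses uniformly among the 2 others, probability 1/2; weight (1/4)·(1/2) = 1/8.
If it is in envelope 3 (prior 1/4): envelope 2 is available but not opened; envelope 1 gets probability (1 − 1/3)/2 = 1/3; weight (1/4)·(1/3) = 1/12.
If it is in envelope 4 (prior 1/4): envelope 2 is available but not opened, probability 2/3; weight (1/4)·(2/3) = 1/6.
The weights sum to 3/8.
So P(the cheque in envelope 2 | the presenter opened envelope 1) = (1/8) / (3/8) = 1/3.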